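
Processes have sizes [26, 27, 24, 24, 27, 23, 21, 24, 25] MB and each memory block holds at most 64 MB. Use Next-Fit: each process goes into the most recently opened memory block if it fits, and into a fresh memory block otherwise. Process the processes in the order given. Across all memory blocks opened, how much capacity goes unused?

99

memory block 1: place 26 MB, 38 MB left
memory block 1: place 27 MB, 11 MB left
memory block 2: place 24 MB, 40 MB left
memory block 2: place 24 MB, 16 MB left
memory block 3: place 27 MB, 37 MB left
memory block 3: place 23 MB, 14 MB left
memory block 4: place 21 MB, 43 MB left
memory block 4: place 24 MB, 19 MB left
memory block 5: place 25 MB, 39 MB left
5 memory blocks × 64 MB = 320 MB; used 221 MB; unused 99 MB.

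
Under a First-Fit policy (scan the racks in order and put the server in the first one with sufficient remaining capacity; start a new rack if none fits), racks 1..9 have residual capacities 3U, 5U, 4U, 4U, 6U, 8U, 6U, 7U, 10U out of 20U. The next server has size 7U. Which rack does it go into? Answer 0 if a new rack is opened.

6

Racks with room: rack 6 (8U), rack 8 (7U), rack 9 (10U).
The first with room is rack 6.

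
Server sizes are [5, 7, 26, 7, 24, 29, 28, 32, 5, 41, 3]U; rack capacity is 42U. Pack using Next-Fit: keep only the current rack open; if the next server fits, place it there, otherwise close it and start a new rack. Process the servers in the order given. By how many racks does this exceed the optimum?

1

Next-Fit: [5,7,26] [7,24] [29] [28] [32,5] [41] [3] → 7 racks.
6 servers exceed 21U (half the capacity), and no two of those can share a rack, so at least 6 racks are needed.
An optimal packing achieves that bound: [41] [32,7,3] [29,7,5] [28,5] [26] [24] → 6 racks.
Excess: 7 − 6 = 1.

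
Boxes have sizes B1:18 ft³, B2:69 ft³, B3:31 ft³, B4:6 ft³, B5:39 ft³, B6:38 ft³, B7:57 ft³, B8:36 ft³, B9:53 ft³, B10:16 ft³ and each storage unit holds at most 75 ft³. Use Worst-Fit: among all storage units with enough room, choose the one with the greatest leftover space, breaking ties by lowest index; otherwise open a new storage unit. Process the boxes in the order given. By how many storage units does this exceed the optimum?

Worst-Fit: [18,31,6] [69] [39,16] [38,36] [57] [53] → 6 storage units.
Total size 363 ft³; any packing needs at least ⌈363/75⌉ = 5 storage units.
An optimal packing achieves that bound: [69,6] [57,18] [53,16] [39,36] [38,31] → 5 storage units.
Excess: 6 − 5 = 1.

1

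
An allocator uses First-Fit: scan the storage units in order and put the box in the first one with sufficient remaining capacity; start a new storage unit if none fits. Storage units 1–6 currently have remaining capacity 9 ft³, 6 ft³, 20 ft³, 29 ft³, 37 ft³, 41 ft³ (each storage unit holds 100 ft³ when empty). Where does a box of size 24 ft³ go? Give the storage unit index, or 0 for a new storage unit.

4

Storage units with room: storage unit 4 (29 ft³), storage unit 5 (37 ft³), storage unit 6 (41 ft³).
The first with room is storage unit 4.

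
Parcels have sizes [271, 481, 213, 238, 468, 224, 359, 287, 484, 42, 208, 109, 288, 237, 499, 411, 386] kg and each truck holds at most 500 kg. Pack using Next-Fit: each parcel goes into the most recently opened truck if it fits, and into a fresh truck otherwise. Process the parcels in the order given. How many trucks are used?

Put 271 kg in truck 1; 229 kg remain.
Put 481 kg in truck 2; 19 kg remain.
Put 213 kg in truck 3; 287 kg remain.
Put 238 kg in truck 3; 49 kg remain.
Put 468 kg in truck 4; 32 kg remain.
Put 224 kg in truck 5; 276 kg remain.
Put 359 kg in truck 6; 141 kg remain.
Put 287 kg in truck 7; 213 kg remain.
Put 484 kg in truck 8; 16 kg remain.
Put 42 kg in truck 9; 458 kg remain.
Put 208 kg in truck 9; 250 kg remain.
Put 109 kg in truck 9; 141 kg remain.
Put 288 kg in truck 10; 212 kg remain.
Put 237 kg in truck 11; 263 kg remain.
Put 499 kg in truck 12; 1 kg remain.
Put 411 kg in truck 13; 89 kg remain.
Put 386 kg in truck 14; 114 kg remain.
Final trucks: [271] [481] [213,238] [468] [224] [359] [287] [484] [42,208,109] [288] [237] [499] [411] [386].

14 trucks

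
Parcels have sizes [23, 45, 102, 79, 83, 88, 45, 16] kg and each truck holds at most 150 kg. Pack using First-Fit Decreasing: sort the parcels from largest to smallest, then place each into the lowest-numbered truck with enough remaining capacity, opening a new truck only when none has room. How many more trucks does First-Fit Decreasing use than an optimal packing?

First-Fit Decreasing: [102,45] [88,45,16] [83,23] [79] → 4 trucks.
Total size 481 kg; any packing needs at least ⌈481/150⌉ = 4 trucks.
So 4 is already optimal.

0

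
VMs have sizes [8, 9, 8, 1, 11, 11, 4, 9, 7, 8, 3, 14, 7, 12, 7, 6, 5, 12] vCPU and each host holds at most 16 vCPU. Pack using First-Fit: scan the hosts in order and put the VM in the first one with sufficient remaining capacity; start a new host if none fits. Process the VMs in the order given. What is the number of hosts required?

host 1: place 8 vCPU, 8 vCPU left
host 2: place 9 vCPU, 7 vCPU left
host 1: place 8 vCPU, 0 vCPU left
host 2: place 1 vCPU, 6 vCPU left
host 3: place 11 vCPU, 5 vCPU left
host 4: place 11 vCPU, 5 vCPU left
host 2: place 4 vCPU, 2 vCPU left
host 5: place 9 vCPU, 7 vCPU left
host 5: place 7 vCPU, 0 vCPU left
host 6: place 8 vCPU, 8 vCPU left
host 3: place 3 vCPU, 2 vCPU left
host 7: place 14 vCPU, 2 vCPU left
host 6: place 7 vCPU, 1 vCPU left
host 8: place 12 vCPU, 4 vCPU left
host 9: place 7 vCPU, 9 vCPU left
host 9: place 6 vCPU, 3 vCPU left
host 4: place 5 vCPU, 0 vCPU left
host 10: place 12 vCPU, 4 vCPU left

10 hosts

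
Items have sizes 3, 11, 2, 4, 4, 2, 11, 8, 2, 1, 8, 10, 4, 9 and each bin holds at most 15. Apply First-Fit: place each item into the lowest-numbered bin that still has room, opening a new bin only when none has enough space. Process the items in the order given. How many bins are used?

3 → bin 1 (remaining 12)
11 → bin 1 (remaining 1)
2 → bin 2 (remaining 13)
4 → bin 2 (remaining 9)
4 → bin 2 (remaining 5)
2 → bin 2 (remaining 3)
11 → bin 3 (remaining 4)
8 → bin 4 (remaining 7)
2 → bin 2 (remaining 1)
1 → bin 1 (remaining 0)
8 → bin 5 (remaining 7)
10 → bin 6 (remaining 5)
4 → bin 3 (remaining 0)
9 → bin 7 (remaining 6)
Final bins: [3,11,1] [2,4,4,2,2] [11,4] [8] [8] [10] [9].

7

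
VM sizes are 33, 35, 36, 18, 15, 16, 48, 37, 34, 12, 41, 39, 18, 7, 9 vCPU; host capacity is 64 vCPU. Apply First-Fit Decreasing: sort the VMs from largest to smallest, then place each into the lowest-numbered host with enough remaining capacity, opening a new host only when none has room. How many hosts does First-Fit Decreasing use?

Sorted descending: 48, 41, 39, 37, 36, 35, 34, 33, 18, 18, 16, 15, 12, 9, 7.
Put 48 vCPU in host 1; 16 vCPU remain.
Put 41 vCPU in host 2; 23 vCPU remain.
Put 39 vCPU in host 3; 25 vCPU remain.
Put 37 vCPU in host 4; 27 vCPU remain.
Put 36 vCPU in host 5; 28 vCPU remain.
Put 35 vCPU in host 6; 29 vCPU remain.
Put 34 vCPU in host 7; 30 vCPU remain.
Put 33 vCPU in host 8; 31 vCPU remain.
Put 18 vCPU in host 2; 5 vCPU remain.
Put 18 vCPU in host 3; 7 vCPU remain.
Put 16 vCPU in host 1; 0 vCPU remain.
Put 15 vCPU in host 4; 12 vCPU remain.
Put 12 vCPU in host 4; 0 vCPU remain.
Put 9 vCPU in host 5; 19 vCPU remain.
Put 7 vCPU in host 3; 0 vCPU remain.

8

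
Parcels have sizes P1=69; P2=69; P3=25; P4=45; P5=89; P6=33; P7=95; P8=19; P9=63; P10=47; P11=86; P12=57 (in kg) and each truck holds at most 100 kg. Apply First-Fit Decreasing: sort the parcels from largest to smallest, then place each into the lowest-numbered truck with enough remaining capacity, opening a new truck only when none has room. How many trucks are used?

8

Sorted descending: 95, 89, 86, 69, 69, 63, 57, 47, 45, 33, 25, 19.
truck 1: place 95 kg, 5 kg left
truck 2: place 89 kg, 11 kg left
truck 3: place 86 kg, 14 kg left
truck 4: place 69 kg, 31 kg left
truck 5: place 69 kg, 31 kg left
truck 6: place 63 kg, 37 kg left
truck 7: place 57 kg, 43 kg left
truck 8: place 47 kg, 53 kg left
truck 8: place 45 kg, 8 kg left
truck 6: place 33 kg, 4 kg left
truck 4: place 25 kg, 6 kg left
truck 5: place 19 kg, 12 kg left
Final trucks: [95] [89] [86] [69,25] [69,19] [63,33] [57] [47,45].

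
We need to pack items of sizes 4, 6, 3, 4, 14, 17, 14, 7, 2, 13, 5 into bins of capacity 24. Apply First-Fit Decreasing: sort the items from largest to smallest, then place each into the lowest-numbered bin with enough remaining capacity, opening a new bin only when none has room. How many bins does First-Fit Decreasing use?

Sorted descending: 17, 14, 14, 13, 7, 6, 5, 4, 4, 3, 2.
17 → bin 1 (remaining 7)
14 → bin 2 (remaining 10)
14 → bin 3 (remaining 10)
13 → bin 4 (remaining 11)
7 → bin 1 (remaining 0)
6 → bin 2 (remaining 4)
5 → bin 3 (remaining 5)
4 → bin 2 (remaining 0)
4 → bin 3 (remaining 1)
3 → bin 4 (remaining 8)
2 → bin 4 (remaining 6)

4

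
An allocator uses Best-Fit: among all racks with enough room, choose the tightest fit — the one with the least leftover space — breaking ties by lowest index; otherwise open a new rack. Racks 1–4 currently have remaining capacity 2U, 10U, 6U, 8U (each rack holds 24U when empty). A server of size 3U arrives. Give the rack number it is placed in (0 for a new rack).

Racks with room: rack 2 (10U), rack 3 (6U), rack 4 (8U).
Tightest fit is rack 3 with 6U free.

3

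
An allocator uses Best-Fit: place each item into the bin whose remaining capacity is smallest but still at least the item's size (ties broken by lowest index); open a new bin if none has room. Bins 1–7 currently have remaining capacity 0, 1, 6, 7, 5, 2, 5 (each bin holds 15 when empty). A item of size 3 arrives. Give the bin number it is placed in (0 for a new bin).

5

Bins with room: bin 3 (6), bin 4 (7), bin 5 (5), bin 7 (5).
Tightest fit is bin 5 with 5 free.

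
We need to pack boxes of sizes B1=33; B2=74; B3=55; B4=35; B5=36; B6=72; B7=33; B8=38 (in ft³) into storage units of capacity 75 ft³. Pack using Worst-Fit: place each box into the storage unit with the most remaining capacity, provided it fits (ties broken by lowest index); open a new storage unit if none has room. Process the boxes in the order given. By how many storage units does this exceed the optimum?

0

Worst-Fit: [33,35] [74] [55] [36,33] [72] [38] → 6 storage units.
Total size 376 ft³; any packing needs at least ⌈376/75⌉ = 6 storage units.
So 6 is already optimal.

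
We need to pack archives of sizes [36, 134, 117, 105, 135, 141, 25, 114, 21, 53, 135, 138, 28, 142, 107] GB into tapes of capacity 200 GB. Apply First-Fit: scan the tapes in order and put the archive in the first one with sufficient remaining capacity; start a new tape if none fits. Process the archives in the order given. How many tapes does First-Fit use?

10 tapes

36 GB → tape 1 (remaining 164 GB)
134 GB → tape 1 (remaining 30 GB)
117 GB → tape 2 (remaining 83 GB)
105 GB → tape 3 (remaining 95 GB)
135 GB → tape 4 (remaining 65 GB)
141 GB → tape 5 (remaining 59 GB)
25 GB → tape 1 (remaining 5 GB)
114 GB → tape 6 (remaining 86 GB)
21 GB → tape 2 (remaining 62 GB)
53 GB → tape 2 (remaining 9 GB)
135 GB → tape 7 (remaining 65 GB)
138 GB → tape 8 (remaining 62 GB)
28 GB → tape 3 (remaining 67 GB)
142 GB → tape 9 (remaining 58 GB)
107 GB → tape 10 (remaining 93 GB)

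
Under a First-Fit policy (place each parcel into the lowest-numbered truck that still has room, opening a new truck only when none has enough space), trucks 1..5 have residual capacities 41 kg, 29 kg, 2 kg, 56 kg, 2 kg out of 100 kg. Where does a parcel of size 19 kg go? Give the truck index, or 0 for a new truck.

Trucks with room: truck 1 (41 kg), truck 2 (29 kg), truck 4 (56 kg).
The first with room is truck 1.

1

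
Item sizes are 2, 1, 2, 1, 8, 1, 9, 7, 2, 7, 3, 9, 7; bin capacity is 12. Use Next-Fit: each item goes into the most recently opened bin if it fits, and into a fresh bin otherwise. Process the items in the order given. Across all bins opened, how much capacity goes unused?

bin 1: place 2, 10 left
bin 1: place 1, 9 left
bin 1: place 2, 7 left
bin 1: place 1, 6 left
bin 2: place 8, 4 left
bin 2: place 1, 3 left
bin 3: place 9, 3 left
bin 4: place 7, 5 left
bin 4: place 2, 3 left
bin 5: place 7, 5 left
bin 5: place 3, 2 left
bin 6: place 9, 3 left
bin 7: place 7, 5 left
7 bins × 12 = 84; used 59; unused 25.

25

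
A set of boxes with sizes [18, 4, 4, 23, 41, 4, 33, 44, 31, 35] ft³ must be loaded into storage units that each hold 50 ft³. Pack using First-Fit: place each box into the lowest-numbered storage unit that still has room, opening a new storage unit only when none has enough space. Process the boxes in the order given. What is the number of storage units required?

18 ft³ → storage unit 1 (remaining 32 ft³)
4 ft³ → storage unit 1 (remaining 28 ft³)
4 ft³ → storage unit 1 (remaining 24 ft³)
23 ft³ → storage unit 1 (remaining 1 ft³)
41 ft³ → storage unit 2 (remaining 9 ft³)
4 ft³ → storage unit 2 (remaining 5 ft³)
33 ft³ → storage unit 3 (remaining 17 ft³)
44 ft³ → storage unit 4 (remaining 6 ft³)
31 ft³ → storage unit 5 (remaining 19 ft³)
35 ft³ → storage unit 6 (remaining 15 ft³)

6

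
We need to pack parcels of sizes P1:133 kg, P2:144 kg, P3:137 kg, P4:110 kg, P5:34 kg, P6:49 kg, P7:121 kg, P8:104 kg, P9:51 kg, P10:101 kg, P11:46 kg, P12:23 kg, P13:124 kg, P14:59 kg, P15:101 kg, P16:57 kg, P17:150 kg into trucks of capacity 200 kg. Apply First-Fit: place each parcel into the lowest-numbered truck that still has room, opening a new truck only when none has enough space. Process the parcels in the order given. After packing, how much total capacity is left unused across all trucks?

P1 (133 kg) → truck 1 (remaining 67 kg)
P2 (144 kg) → truck 2 (remaining 56 kg)
P3 (137 kg) → truck 3 (remaining 63 kg)
P4 (110 kg) → truck 4 (remaining 90 kg)
P5 (34 kg) → truck 1 (remaining 33 kg)
P6 (49 kg) → truck 2 (remaining 7 kg)
P7 (121 kg) → truck 5 (remaining 79 kg)
P8 (104 kg) → truck 6 (remaining 96 kg)
P9 (51 kg) → truck 3 (remaining 12 kg)
P10 (101 kg) → truck 7 (remaining 99 kg)
P11 (46 kg) → truck 4 (remaining 44 kg)
P12 (23 kg) → truck 1 (remaining 10 kg)
P13 (124 kg) → truck 8 (remaining 76 kg)
P14 (59 kg) → truck 5 (remaining 20 kg)
P15 (101 kg) → truck 9 (remaining 99 kg)
P16 (57 kg) → truck 6 (remaining 39 kg)
P17 (150 kg) → truck 10 (remaining 50 kg)
10 trucks × 200 kg = 2000 kg; used 1544 kg; unused 456 kg.

456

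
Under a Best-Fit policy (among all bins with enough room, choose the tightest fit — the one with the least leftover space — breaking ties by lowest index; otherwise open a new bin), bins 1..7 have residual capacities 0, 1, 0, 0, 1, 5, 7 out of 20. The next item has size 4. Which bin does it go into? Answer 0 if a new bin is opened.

6

Bins with room: bin 6 (5), bin 7 (7).
Tightest fit is bin 6 with 5 free.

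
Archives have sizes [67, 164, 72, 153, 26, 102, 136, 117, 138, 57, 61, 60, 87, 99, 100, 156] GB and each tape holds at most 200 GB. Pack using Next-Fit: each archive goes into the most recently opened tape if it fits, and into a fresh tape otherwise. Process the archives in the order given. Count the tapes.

12

67 GB → tape 1 (remaining 133 GB)
164 GB → tape 2 (remaining 36 GB)
72 GB → tape 3 (remaining 128 GB)
153 GB → tape 4 (remaining 47 GB)
26 GB → tape 4 (remaining 21 GB)
102 GB → tape 5 (remaining 98 GB)
136 GB → tape 6 (remaining 64 GB)
117 GB → tape 7 (remaining 83 GB)
138 GB → tape 8 (remaining 62 GB)
57 GB → tape 8 (remaining 5 GB)
61 GB → tape 9 (remaining 139 GB)
60 GB → tape 9 (remaining 79 GB)
87 GB → tape 10 (remaining 113 GB)
99 GB → tape 10 (remaining 14 GB)
100 GB → tape 11 (remaining 100 GB)
156 GB → tape 12 (remaining 44 GB)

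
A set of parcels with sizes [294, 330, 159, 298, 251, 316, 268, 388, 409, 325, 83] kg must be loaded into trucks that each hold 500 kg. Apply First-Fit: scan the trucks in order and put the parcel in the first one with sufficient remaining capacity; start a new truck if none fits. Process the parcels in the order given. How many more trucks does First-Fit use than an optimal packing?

First-Fit: [294,159] [330,83] [298] [251] [316] [268] [388] [409] [325] → 9 trucks.
9 parcels exceed 250 kg (half the capacity), and no two of those can share a truck, so at least 9 trucks are needed.
So 9 is already optimal.

0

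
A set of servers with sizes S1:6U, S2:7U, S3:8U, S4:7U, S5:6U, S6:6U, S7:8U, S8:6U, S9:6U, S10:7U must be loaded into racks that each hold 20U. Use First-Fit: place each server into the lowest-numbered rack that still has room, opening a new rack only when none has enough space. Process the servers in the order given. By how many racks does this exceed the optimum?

First-Fit: [6,7,7] [8,6,6] [8,6,6] [7] → 4 racks.
Total size 67U; any packing needs at least ⌈67/20⌉ = 4 racks.
So 4 is already optimal.

0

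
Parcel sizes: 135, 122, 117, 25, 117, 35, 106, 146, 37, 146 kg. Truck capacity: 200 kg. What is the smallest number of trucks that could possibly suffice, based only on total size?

5

Total size = 135 + 122 + 117 + 25 + 117 + 35 + 106 + 146 + 37 + 146 = 986 kg.
⌈986 / 200⌉ = 5.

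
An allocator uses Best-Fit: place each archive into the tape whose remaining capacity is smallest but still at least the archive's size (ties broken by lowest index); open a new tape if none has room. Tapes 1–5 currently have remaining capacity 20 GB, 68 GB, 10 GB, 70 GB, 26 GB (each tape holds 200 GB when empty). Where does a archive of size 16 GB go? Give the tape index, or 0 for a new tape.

1

Tapes with room: tape 1 (20 GB), tape 2 (68 GB), tape 4 (70 GB), tape 5 (26 GB).
Tightest fit is tape 1 with 20 GB free.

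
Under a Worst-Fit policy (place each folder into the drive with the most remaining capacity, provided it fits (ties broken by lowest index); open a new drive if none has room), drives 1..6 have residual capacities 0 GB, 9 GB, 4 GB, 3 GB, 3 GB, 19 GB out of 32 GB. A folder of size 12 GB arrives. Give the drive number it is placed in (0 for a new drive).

6

Drives with room: drive 6 (19 GB).
Most room is drive 6 with 19 GB free.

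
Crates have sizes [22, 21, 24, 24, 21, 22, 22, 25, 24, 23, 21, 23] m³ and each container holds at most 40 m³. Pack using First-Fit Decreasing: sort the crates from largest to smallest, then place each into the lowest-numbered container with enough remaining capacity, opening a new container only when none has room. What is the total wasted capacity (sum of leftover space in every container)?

Sorted descending: 25, 24, 24, 24, 23, 23, 22, 22, 22, 21, 21, 21.
Put 25 m³ in container 1; 15 m³ remain.
Put 24 m³ in container 2; 16 m³ remain.
Put 24 m³ in container 3; 16 m³ remain.
Put 24 m³ in container 4; 16 m³ remain.
Put 23 m³ in container 5; 17 m³ remain.
Put 23 m³ in container 6; 17 m³ remain.
Put 22 m³ in container 7; 18 m³ remain.
Put 22 m³ in container 8; 18 m³ remain.
Put 22 m³ in container 9; 18 m³ remain.
Put 21 m³ in container 10; 19 m³ remain.
Put 21 m³ in container 11; 19 m³ remain.
Put 21 m³ in container 12; 19 m³ remain.
12 containers × 40 m³ = 480 m³; used 272 m³; unused 208 m³.

208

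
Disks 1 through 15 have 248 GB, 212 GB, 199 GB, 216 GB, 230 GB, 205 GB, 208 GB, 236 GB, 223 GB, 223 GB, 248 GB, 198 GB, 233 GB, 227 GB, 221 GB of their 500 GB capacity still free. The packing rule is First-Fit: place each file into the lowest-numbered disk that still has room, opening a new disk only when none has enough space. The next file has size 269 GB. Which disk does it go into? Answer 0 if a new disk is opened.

0

No disk has ≥ 269 GB free, so a new disk is opened.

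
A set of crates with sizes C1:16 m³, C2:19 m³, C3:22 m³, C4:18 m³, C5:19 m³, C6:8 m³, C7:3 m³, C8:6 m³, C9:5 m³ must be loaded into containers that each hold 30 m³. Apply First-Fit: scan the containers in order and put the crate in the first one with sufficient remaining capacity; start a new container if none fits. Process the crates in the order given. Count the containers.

C1 (16 m³) → container 1 (remaining 14 m³)
C2 (19 m³) → container 2 (remaining 11 m³)
C3 (22 m³) → container 3 (remaining 8 m³)
C4 (18 m³) → container 4 (remaining 12 m³)
C5 (19 m³) → container 5 (remaining 11 m³)
C6 (8 m³) → container 1 (remaining 6 m³)
C7 (3 m³) → container 1 (remaining 3 m³)
C8 (6 m³) → container 2 (remaining 5 m³)
C9 (5 m³) → container 2 (remaining 0 m³)
Final containers: [16,8,3] [19,6,5] [22] [18] [19].

5 containers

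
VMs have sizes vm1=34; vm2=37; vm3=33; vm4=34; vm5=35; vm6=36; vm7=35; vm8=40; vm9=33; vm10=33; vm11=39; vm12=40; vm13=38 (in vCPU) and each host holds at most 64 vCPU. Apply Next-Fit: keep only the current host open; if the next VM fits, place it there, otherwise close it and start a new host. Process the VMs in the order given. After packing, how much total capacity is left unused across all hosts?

365

host 1: place vm1 (34 vCPU), 30 vCPU left
host 2: place vm2 (37 vCPU), 27 vCPU left
host 3: place vm3 (33 vCPU), 31 vCPU left
host 4: place vm4 (34 vCPU), 30 vCPU left
host 5: place vm5 (35 vCPU), 29 vCPU left
host 6: place vm6 (36 vCPU), 28 vCPU left
host 7: place vm7 (35 vCPU), 29 vCPU left
host 8: place vm8 (40 vCPU), 24 vCPU left
host 9: place vm9 (33 vCPU), 31 vCPU left
host 10: place vm10 (33 vCPU), 31 vCPU left
host 11: place vm11 (39 vCPU), 25 vCPU left
host 12: place vm12 (40 vCPU), 24 vCPU left
host 13: place vm13 (38 vCPU), 26 vCPU left
13 hosts × 64 vCPU = 832 vCPU; used 467 vCPU; unused 365 vCPU.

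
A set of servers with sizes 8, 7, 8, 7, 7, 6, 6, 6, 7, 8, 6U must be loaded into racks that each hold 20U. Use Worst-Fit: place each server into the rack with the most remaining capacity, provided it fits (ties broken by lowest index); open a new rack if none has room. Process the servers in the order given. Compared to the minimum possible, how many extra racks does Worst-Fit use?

Worst-Fit: [8,7] [8,7] [7,6,6] [6,7] [8,6] → 5 racks.
Total size 76U; any packing needs at least ⌈76/20⌉ = 4 racks.
An optimal packing achieves that bound: [8,8] [8,6,6] [7,7,6] [7,7,6] → 4 racks.
Excess: 5 − 4 = 1.

1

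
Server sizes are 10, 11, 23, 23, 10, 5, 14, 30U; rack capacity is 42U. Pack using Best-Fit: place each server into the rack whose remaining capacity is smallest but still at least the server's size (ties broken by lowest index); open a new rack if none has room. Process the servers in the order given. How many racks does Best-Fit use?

Put 10U in rack 1; 32U remain.
Put 11U in rack 1; 21U remain.
Put 23U in rack 2; 19U remain.
Put 23U in rack 3; 19U remain.
Put 10U in rack 2; 9U remain.
Put 5U in rack 2; 4U remain.
Put 14U in rack 3; 5U remain.
Put 30U in rack 4; 12U remain.

4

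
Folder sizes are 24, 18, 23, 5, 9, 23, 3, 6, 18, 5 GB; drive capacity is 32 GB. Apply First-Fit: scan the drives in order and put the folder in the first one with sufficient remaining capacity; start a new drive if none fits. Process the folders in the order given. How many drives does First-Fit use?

Put 24 GB in drive 1; 8 GB remain.
Put 18 GB in drive 2; 14 GB remain.
Put 23 GB in drive 3; 9 GB remain.
Put 5 GB in drive 1; 3 GB remain.
Put 9 GB in drive 2; 5 GB remain.
Put 23 GB in drive 4; 9 GB remain.
Put 3 GB in drive 1; 0 GB remain.
Put 6 GB in drive 3; 3 GB remain.
Put 18 GB in drive 5; 14 GB remain.
Put 5 GB in drive 2; 0 GB remain.
Final drives: [24,5,3] [18,9,5] [23,6] [23] [18].

5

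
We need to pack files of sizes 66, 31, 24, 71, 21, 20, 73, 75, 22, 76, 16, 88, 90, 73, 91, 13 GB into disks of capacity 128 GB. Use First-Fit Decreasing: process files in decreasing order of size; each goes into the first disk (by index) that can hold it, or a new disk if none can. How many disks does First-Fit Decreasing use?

9

Sorted descending: 91, 90, 88, 76, 75, 73, 73, 71, 66, 31, 24, 22, 21, 20, 16, 13.
Put 91 GB in disk 1; 37 GB remain.
Put 90 GB in disk 2; 38 GB remain.
Put 88 GB in disk 3; 40 GB remain.
Put 76 GB in disk 4; 52 GB remain.
Put 75 GB in disk 5; 53 GB remain.
Put 73 GB in disk 6; 55 GB remain.
Put 73 GB in disk 7; 55 GB remain.
Put 71 GB in disk 8; 57 GB remain.
Put 66 GB in disk 9; 62 GB remain.
Put 31 GB in disk 1; 6 GB remain.
Put 24 GB in disk 2; 14 GB remain.
Put 22 GB in disk 3; 18 GB remain.
Put 21 GB in disk 4; 31 GB remain.
Put 20 GB in disk 4; 11 GB remain.
Put 16 GB in disk 3; 2 GB remain.
Put 13 GB in disk 2; 1 GB remain.
Final disks: [91,31] [90,24,13] [88,22,16] [76,21,20] [75] [73] [73] [71] [66].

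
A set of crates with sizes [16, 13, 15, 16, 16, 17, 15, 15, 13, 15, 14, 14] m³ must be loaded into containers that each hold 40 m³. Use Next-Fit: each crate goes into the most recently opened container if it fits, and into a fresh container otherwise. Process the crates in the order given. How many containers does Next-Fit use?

container 1: place 16 m³, 24 m³ left
container 1: place 13 m³, 11 m³ left
container 2: place 15 m³, 25 m³ left
container 2: place 16 m³, 9 m³ left
container 3: place 16 m³, 24 m³ left
container 3: place 17 m³, 7 m³ left
container 4: place 15 m³, 25 m³ left
container 4: place 15 m³, 10 m³ left
container 5: place 13 m³, 27 m³ left
container 5: place 15 m³, 12 m³ left
container 6: place 14 m³, 26 m³ left
container 6: place 14 m³, 12 m³ left

6 containers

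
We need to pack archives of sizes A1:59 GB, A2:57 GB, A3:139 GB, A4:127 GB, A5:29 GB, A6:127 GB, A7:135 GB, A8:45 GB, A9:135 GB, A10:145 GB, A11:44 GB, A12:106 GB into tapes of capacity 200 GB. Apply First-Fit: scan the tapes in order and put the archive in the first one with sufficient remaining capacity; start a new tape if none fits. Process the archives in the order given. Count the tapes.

A1 (59 GB) → tape 1 (remaining 141 GB)
A2 (57 GB) → tape 1 (remaining 84 GB)
A3 (139 GB) → tape 2 (remaining 61 GB)
A4 (127 GB) → tape 3 (remaining 73 GB)
A5 (29 GB) → tape 1 (remaining 55 GB)
A6 (127 GB) → tape 4 (remaining 73 GB)
A7 (135 GB) → tape 5 (remaining 65 GB)
A8 (45 GB) → tape 1 (remaining 10 GB)
A9 (135 GB) → tape 6 (remaining 65 GB)
A10 (145 GB) → tape 7 (remaining 55 GB)
A11 (44 GB) → tape 2 (remaining 17 GB)
A12 (106 GB) → tape 8 (remaining 94 GB)

8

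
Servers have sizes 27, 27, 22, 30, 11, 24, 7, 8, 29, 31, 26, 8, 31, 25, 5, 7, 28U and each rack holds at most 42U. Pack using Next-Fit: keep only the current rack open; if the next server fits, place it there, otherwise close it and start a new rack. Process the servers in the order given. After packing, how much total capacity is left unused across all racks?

116

rack 1: place 27U, 15U left
rack 2: place 27U, 15U left
rack 3: place 22U, 20U left
rack 4: place 30U, 12U left
rack 4: place 11U, 1U left
rack 5: place 24U, 18U left
rack 5: place 7U, 11U left
rack 5: place 8U, 3U left
rack 6: place 29U, 13U left
rack 7: place 31U, 11U left
rack 8: place 26U, 16U left
rack 8: place 8U, 8U left
rack 9: place 31U, 11U left
rack 10: place 25U, 17U left
rack 10: place 5U, 12U left
rack 10: place 7U, 5U left
rack 11: place 28U, 14U left
11 racks × 42U = 462U; used 346U; unused 116U.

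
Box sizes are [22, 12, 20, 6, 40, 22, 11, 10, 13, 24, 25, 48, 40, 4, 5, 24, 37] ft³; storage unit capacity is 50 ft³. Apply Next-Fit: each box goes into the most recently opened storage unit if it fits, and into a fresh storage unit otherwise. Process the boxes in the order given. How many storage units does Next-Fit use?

storage unit 1: place 22 ft³, 28 ft³ left
storage unit 1: place 12 ft³, 16 ft³ left
storage unit 2: place 20 ft³, 30 ft³ left
storage unit 2: place 6 ft³, 24 ft³ left
storage unit 3: place 40 ft³, 10 ft³ left
storage unit 4: place 22 ft³, 28 ft³ left
storage unit 4: place 11 ft³, 17 ft³ left
storage unit 4: place 10 ft³, 7 ft³ left
storage unit 5: place 13 ft³, 37 ft³ left
storage unit 5: place 24 ft³, 13 ft³ left
storage unit 6: place 25 ft³, 25 ft³ left
storage unit 7: place 48 ft³, 2 ft³ left
storage unit 8: place 40 ft³, 10 ft³ left
storage unit 8: place 4 ft³, 6 ft³ left
storage unit 8: place 5 ft³, 1 ft³ left
storage unit 9: place 24 ft³, 26 ft³ left
storage unit 10: place 37 ft³, 13 ft³ left

10 storage units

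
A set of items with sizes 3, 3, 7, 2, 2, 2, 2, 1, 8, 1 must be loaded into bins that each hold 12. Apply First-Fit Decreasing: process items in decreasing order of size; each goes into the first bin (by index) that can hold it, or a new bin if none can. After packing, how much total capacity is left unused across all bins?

5

Sorted descending: 8, 7, 3, 3, 2, 2, 2, 2, 1, 1.
Put 8 in bin 1; 4 remain.
Put 7 in bin 2; 5 remain.
Put 3 in bin 1; 1 remain.
Put 3 in bin 2; 2 remain.
Put 2 in bin 2; 0 remain.
Put 2 in bin 3; 10 remain.
Put 2 in bin 3; 8 remain.
Put 2 in bin 3; 6 remain.
Put 1 in bin 1; 0 remain.
Put 1 in bin 3; 5 remain.
3 bins × 12 = 36; used 31; unused 5.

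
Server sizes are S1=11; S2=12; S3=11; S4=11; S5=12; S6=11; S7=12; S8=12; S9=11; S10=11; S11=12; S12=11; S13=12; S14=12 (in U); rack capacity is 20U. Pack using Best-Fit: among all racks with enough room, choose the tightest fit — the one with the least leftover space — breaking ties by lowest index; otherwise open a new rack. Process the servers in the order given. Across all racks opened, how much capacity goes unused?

119

rack 1: place S1 (11U), 9U left
rack 2: place S2 (12U), 8U left
rack 3: place S3 (11U), 9U left
rack 4: place S4 (11U), 9U left
rack 5: place S5 (12U), 8U left
rack 6: place S6 (11U), 9U left
rack 7: place S7 (12U), 8U left
rack 8: place S8 (12U), 8U left
rack 9: place S9 (11U), 9U left
rack 10: place S10 (11U), 9U left
rack 11: place S11 (12U), 8U left
rack 12: place S12 (11U), 9U left
rack 13: place S13 (12U), 8U left
rack 14: place S14 (12U), 8U left
14 racks × 20U = 280U; used 161U; unused 119U.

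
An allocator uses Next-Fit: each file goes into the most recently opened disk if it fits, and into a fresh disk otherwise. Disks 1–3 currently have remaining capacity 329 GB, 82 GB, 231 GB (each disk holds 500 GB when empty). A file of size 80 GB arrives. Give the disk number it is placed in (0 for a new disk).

3

Next-Fit only looks at disk 3, which has 231 GB free.
80 GB fits there.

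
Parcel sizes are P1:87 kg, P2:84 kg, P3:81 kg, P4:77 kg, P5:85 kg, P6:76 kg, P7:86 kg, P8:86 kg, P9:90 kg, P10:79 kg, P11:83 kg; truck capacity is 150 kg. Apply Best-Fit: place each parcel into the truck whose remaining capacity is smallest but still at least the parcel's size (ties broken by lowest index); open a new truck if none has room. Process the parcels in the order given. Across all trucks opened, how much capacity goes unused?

truck 1: place P1 (87 kg), 63 kg left
truck 2: place P2 (84 kg), 66 kg left
truck 3: place P3 (81 kg), 69 kg left
truck 4: place P4 (77 kg), 73 kg left
truck 5: place P5 (85 kg), 65 kg left
truck 6: place P6 (76 kg), 74 kg left
truck 7: place P7 (86 kg), 64 kg left
truck 8: place P8 (86 kg), 64 kg left
truck 9: place P9 (90 kg), 60 kg left
truck 10: place P10 (79 kg), 71 kg left
truck 11: place P11 (83 kg), 67 kg left
11 trucks × 150 kg = 1650 kg; used 914 kg; unused 736 kg.

736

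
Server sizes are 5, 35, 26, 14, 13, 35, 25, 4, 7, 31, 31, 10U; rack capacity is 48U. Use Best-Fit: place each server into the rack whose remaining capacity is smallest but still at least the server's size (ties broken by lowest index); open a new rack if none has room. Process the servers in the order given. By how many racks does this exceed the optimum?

Best-Fit: [5,35,4] [26,14,7] [13,35] [25] [31,10] [31] → 6 racks.
6 servers exceed 24U (half the capacity), and no two of those can share a rack, so at least 6 racks are needed.
So 6 is already optimal.

0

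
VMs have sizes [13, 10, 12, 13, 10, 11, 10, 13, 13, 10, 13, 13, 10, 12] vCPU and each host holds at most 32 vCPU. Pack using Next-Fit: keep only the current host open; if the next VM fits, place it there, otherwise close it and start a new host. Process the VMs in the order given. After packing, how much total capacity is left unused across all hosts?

61

Put 13 vCPU in host 1; 19 vCPU remain.
Put 10 vCPU in host 1; 9 vCPU remain.
Put 12 vCPU in host 2; 20 vCPU remain.
Put 13 vCPU in host 2; 7 vCPU remain.
Put 10 vCPU in host 3; 22 vCPU remain.
Put 11 vCPU in host 3; 11 vCPU remain.
Put 10 vCPU in host 3; 1 vCPU remain.
Put 13 vCPU in host 4; 19 vCPU remain.
Put 13 vCPU in host 4; 6 vCPU remain.
Put 10 vCPU in host 5; 22 vCPU remain.
Put 13 vCPU in host 5; 9 vCPU remain.
Put 13 vCPU in host 6; 19 vCPU remain.
Put 10 vCPU in host 6; 9 vCPU remain.
Put 12 vCPU in host 7; 20 vCPU remain.
7 hosts × 32 vCPU = 224 vCPU; used 163 vCPU; unused 61 vCPU.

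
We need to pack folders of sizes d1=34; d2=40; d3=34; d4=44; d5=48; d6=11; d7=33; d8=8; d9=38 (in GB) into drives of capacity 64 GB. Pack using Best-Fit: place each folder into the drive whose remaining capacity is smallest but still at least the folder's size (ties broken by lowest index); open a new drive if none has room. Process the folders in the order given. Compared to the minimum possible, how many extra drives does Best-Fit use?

Best-Fit: [34] [40] [34] [44,8] [48,11] [33] [38] → 7 drives.
7 folders exceed 32 GB (half the capacity), and no two of those can share a drive, so at least 7 drives are needed.
So 7 is already optimal.

0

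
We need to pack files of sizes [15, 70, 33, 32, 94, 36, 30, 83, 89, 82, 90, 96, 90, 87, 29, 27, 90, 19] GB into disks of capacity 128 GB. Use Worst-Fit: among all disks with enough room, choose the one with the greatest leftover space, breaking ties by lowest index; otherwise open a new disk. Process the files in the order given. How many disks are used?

disk 1: place 15 GB, 113 GB left
disk 1: place 70 GB, 43 GB left
disk 1: place 33 GB, 10 GB left
disk 2: place 32 GB, 96 GB left
disk 2: place 94 GB, 2 GB left
disk 3: place 36 GB, 92 GB left
disk 3: place 30 GB, 62 GB left
disk 4: place 83 GB, 45 GB left
disk 5: place 89 GB, 39 GB left
disk 6: place 82 GB, 46 GB left
disk 7: place 90 GB, 38 GB left
disk 8: place 96 GB, 32 GB left
disk 9: place 90 GB, 38 GB left
disk 10: place 87 GB, 41 GB left
disk 3: place 29 GB, 33 GB left
disk 6: place 27 GB, 19 GB left
disk 11: place 90 GB, 38 GB left
disk 4: place 19 GB, 26 GB left
Final disks: [15,70,33] [32,94] [36,30,29] [83,19] [89] [82,27] [90] [96] [90] [87] [90].

11 disks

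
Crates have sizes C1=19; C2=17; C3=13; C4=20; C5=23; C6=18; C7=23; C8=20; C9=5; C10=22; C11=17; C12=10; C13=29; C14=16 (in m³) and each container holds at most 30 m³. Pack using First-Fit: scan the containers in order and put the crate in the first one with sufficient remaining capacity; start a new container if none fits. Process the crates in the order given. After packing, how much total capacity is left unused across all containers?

78

Put C1 (19 m³) in container 1; 11 m³ remain.
Put C2 (17 m³) in container 2; 13 m³ remain.
Put C3 (13 m³) in container 2; 0 m³ remain.
Put C4 (20 m³) in container 3; 10 m³ remain.
Put C5 (23 m³) in container 4; 7 m³ remain.
Put C6 (18 m³) in container 5; 12 m³ remain.
Put C7 (23 m³) in container 6; 7 m³ remain.
Put C8 (20 m³) in container 7; 10 m³ remain.
Put C9 (5 m³) in container 1; 6 m³ remain.
Put C10 (22 m³) in container 8; 8 m³ remain.
Put C11 (17 m³) in container 9; 13 m³ remain.
Put C12 (10 m³) in container 3; 0 m³ remain.
Put C13 (29 m³) in container 10; 1 m³ remain.
Put C14 (16 m³) in container 11; 14 m³ remain.
11 containers × 30 m³ = 330 m³; used 252 m³; unused 78 m³.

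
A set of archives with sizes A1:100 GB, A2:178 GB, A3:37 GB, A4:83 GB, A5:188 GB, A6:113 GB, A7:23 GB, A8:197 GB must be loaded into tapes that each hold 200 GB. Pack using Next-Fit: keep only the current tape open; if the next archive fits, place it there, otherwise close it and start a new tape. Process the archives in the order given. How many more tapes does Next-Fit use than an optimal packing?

1

Next-Fit: [100] [178] [37,83] [188] [113,23] [197] → 6 tapes.
Total size 919 GB; any packing needs at least ⌈919/200⌉ = 5 tapes.
An optimal packing achieves that bound: [197] [188] [178] [113,83] [100,37,23] → 5 tapes.
Excess: 6 − 5 = 1.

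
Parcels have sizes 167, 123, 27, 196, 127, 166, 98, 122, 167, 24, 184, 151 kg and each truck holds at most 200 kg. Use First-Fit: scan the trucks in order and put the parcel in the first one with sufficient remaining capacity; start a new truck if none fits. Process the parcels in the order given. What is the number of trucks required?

10 trucks

167 kg → truck 1 (remaining 33 kg)
123 kg → truck 2 (remaining 77 kg)
27 kg → truck 1 (remaining 6 kg)
196 kg → truck 3 (remaining 4 kg)
127 kg → truck 4 (remaining 73 kg)
166 kg → truck 5 (remaining 34 kg)
98 kg → truck 6 (remaining 102 kg)
122 kg → truck 7 (remaining 78 kg)
167 kg → truck 8 (remaining 33 kg)
24 kg → truck 2 (remaining 53 kg)
184 kg → truck 9 (remaining 16 kg)
151 kg → truck 10 (remaining 49 kg)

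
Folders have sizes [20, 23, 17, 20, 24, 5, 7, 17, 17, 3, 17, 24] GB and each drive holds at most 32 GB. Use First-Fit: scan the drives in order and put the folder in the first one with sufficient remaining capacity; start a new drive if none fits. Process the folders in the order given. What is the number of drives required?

drive 1: place 20 GB, 12 GB left
drive 2: place 23 GB, 9 GB left
drive 3: place 17 GB, 15 GB left
drive 4: place 20 GB, 12 GB left
drive 5: place 24 GB, 8 GB left
drive 1: place 5 GB, 7 GB left
drive 1: place 7 GB, 0 GB left
drive 6: place 17 GB, 15 GB left
drive 7: place 17 GB, 15 GB left
drive 2: place 3 GB, 6 GB left
drive 8: place 17 GB, 15 GB left
drive 9: place 24 GB, 8 GB left

9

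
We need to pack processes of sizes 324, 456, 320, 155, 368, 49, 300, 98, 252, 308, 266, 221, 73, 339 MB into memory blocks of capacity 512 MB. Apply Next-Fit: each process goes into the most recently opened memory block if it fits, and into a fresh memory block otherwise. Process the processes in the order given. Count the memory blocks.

Put 324 MB in memory block 1; 188 MB remain.
Put 456 MB in memory block 2; 56 MB remain.
Put 320 MB in memory block 3; 192 MB remain.
Put 155 MB in memory block 3; 37 MB remain.
Put 368 MB in memory block 4; 144 MB remain.
Put 49 MB in memory block 4; 95 MB remain.
Put 300 MB in memory block 5; 212 MB remain.
Put 98 MB in memory block 5; 114 MB remain.
Put 252 MB in memory block 6; 260 MB remain.
Put 308 MB in memory block 7; 204 MB remain.
Put 266 MB in memory block 8; 246 MB remain.
Put 221 MB in memory block 8; 25 MB remain.
Put 73 MB in memory block 9; 439 MB remain.
Put 339 MB in memory block 9; 100 MB remain.

9 memory blocks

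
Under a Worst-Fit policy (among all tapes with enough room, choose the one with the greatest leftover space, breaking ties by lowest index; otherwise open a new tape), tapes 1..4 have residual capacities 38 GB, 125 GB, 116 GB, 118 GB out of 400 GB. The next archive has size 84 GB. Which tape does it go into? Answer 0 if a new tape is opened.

2

Tapes with room: tape 2 (125 GB), tape 3 (116 GB), tape 4 (118 GB).
Most room is tape 2 with 125 GB free.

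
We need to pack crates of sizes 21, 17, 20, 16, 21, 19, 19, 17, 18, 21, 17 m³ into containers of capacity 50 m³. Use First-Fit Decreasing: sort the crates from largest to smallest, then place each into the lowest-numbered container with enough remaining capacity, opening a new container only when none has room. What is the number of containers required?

Sorted descending: 21, 21, 21, 20, 19, 19, 18, 17, 17, 17, 16.
container 1: place 21 m³, 29 m³ left
container 1: place 21 m³, 8 m³ left
container 2: place 21 m³, 29 m³ left
container 2: place 20 m³, 9 m³ left
container 3: place 19 m³, 31 m³ left
container 3: place 19 m³, 12 m³ left
container 4: place 18 m³, 32 m³ left
container 4: place 17 m³, 15 m³ left
container 5: place 17 m³, 33 m³ left
container 5: place 17 m³, 16 m³ left
container 5: place 16 m³, 0 m³ left
Final containers: [21,21] [21,20] [19,19] [18,17] [17,17,16].

5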